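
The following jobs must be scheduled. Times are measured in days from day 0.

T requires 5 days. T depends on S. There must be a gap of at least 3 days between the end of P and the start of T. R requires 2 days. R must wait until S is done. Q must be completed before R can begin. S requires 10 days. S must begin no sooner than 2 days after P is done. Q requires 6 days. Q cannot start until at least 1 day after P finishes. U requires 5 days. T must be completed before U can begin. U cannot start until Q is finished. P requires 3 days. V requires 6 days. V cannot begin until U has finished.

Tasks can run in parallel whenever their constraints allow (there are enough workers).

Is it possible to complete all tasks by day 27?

No

Nothing blocks P, so it runs from day 0 to day 3.
After P (finishes day 3, plus 2-day gap → day 5), S can start at day 5 and finishes at day 15.
T needs all of S (finishes day 15); P (finishes day 3, plus 3-day gap → day 6). That puts its earliest start at day 15; it finishes at 15 + 5 = day 20.
After P (finishes day 3, plus 1-day gap → day 4), Q can start at day 4 and finishes at day 10.
U needs all of T (finishes day 20); Q (finishes day 10). That puts its earliest start at day 20; it finishes at 20 + 5 = day 25.
V waits on U (finishes day 25), so it starts at day 25 and finishes at 25 + 6 = day 31.
R cannot start until S (finishes day 15); Q (finishes day 10). The controlling bound is day 15, so R finishes at 15 + 2 = day 17.
The earliest everything can be done is day 31, which is after the deadline of 27, so it is not possible.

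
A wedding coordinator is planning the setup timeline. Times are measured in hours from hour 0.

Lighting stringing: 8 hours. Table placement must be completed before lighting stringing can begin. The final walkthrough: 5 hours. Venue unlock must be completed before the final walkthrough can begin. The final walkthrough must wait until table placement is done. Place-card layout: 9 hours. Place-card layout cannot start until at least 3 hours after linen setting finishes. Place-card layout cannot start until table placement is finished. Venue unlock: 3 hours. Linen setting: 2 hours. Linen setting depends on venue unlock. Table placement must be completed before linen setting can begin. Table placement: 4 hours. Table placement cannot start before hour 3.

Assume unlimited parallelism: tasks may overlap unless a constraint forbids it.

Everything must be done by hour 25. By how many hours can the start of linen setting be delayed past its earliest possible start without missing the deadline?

After its own release at hour 3, table placement can start at hour 3 and finishes at hour 7.
Venue unlock can start immediately at hour 0; it finishes at hour 3.
Linen setting needs all of venue unlock (finishes hour 3); table placement (finishes hour 7). That puts its earliest start at hour 7; it finishes at 7 + 2 = hour 9.

Working backward from the deadline:
Place-card layout must finish by hour 25; it takes 9 hours, so it must start by 25 − 9 = hour 16.
Linen setting feeds into place-card layout (must start by hour 16, minus 3-hour gap → hour 13); so linen setting must finish by hour 13 and therefore start by hour 11.
So linen setting can start as early as hour 7 and as late as hour 11, giving 11 − 7 = 4 hours of slack.

4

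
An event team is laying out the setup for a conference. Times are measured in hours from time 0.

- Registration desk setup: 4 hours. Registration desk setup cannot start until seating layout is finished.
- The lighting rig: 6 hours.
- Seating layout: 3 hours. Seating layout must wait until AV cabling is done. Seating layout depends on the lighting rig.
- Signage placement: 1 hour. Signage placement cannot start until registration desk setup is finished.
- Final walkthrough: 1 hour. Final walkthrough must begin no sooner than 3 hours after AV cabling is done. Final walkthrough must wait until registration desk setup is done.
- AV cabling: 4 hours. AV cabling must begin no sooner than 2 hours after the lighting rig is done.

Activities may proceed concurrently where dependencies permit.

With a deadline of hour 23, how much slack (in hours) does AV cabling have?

3

Nothing blocks the lighting rig, so it runs from hour 0 to hour 6.
After the lighting rig (finishes hour 6, plus 2-hour gap → hour 8), AV cabling can start at hour 8 and finishes at hour 12.

Working backward from the deadline:
Signage placement has no dependents, so it just needs to finish by hour 23. Starting by 23 − 1 = hour 22 achieves that.
Nothing follows final walkthrough; the deadline of hour 23 is its only limit. It must start by 23 − 1 = hour 22.
Registration desk setup feeds signage placement (must start by hour 22); final walkthrough (must start by hour 22). Taking the minimum, registration desk setup must finish by hour 22 and start by 22 − 4 = hour 18.
Seating layout has to be done before registration desk setup (must start by hour 18). That means finishing by hour 18, i.e. starting by 18 − 3 = hour 15.
AV cabling feeds seating layout (must start by hour 15); final walkthrough (must start by hour 22, minus 3-hour gap → hour 19). Taking the minimum, AV cabling must finish by hour 15 and start by 15 − 4 = hour 11.
So AV cabling can start as early as hour 8 and as late as hour 11, giving 11 − 8 = 3 hours of slack.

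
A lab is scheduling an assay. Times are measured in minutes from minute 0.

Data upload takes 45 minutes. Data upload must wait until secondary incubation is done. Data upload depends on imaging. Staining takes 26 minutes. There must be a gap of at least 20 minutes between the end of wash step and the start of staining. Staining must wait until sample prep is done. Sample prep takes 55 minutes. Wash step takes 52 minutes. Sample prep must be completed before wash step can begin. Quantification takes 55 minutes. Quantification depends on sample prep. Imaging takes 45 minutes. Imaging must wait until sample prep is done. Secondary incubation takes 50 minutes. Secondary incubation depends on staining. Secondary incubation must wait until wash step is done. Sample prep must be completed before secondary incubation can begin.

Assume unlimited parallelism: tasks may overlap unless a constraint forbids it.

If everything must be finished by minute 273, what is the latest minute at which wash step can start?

80

Data upload must finish by minute 273; it takes 45 minutes, so it must start by 273 − 45 = minute 228.
Since data upload (must start by minute 228) depends on it, secondary incubation must finish by minute 228. Backing off its 50-minute duration gives a latest start of minute 178.
Staining has to be done before secondary incubation (must start by minute 178). That means finishing by minute 178, i.e. starting by 178 − 26 = minute 152.
Wash step has several dependents: staining (must start by minute 152, minus 20-minute gap → minute 132); secondary incubation (must start by minute 178). The earliest of those limits is minute 132, so wash step must start by 132 − 52 = minute 80.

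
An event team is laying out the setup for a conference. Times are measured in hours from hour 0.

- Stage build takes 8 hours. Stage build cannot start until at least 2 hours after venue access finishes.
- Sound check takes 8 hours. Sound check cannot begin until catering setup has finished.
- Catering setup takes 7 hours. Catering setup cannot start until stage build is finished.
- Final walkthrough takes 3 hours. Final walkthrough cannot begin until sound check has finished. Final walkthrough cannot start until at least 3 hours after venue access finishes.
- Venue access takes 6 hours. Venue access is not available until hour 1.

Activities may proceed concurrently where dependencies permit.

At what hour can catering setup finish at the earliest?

24

Venue access waits on its own release at hour 1, so it starts at hour 1 and finishes at 1 + 6 = hour 7.
Stage build cannot begin until venue access (finishes hour 7, plus 2-hour gap → hour 9). It runs from hour 9 to 9 + 8 = hour 17.
After stage build (finishes hour 17), catering setup can start at hour 17 and finishes at hour 24.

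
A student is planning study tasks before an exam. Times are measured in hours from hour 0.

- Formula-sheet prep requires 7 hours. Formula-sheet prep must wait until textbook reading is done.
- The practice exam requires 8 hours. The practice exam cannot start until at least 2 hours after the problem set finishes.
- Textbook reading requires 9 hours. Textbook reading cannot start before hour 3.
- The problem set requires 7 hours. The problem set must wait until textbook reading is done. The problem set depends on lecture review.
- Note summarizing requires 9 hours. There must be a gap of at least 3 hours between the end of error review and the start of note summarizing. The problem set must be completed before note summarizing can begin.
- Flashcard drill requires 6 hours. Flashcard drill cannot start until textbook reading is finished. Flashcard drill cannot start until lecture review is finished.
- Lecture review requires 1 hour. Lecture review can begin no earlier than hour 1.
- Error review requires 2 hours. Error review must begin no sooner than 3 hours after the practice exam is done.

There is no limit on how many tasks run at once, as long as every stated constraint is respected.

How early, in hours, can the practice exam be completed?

29

Lecture review cannot begin until its own release at hour 1. It runs from hour 1 to 1 + 1 = hour 2.
Textbook reading cannot begin until its own release at hour 3. It runs from hour 3 to 3 + 9 = hour 12.
The problem set needs all of textbook reading (finishes hour 12); lecture review (finishes hour 2). That puts its earliest start at hour 12; it finishes at 12 + 7 = hour 19.
The practice exam waits on the problem set (finishes hour 19, plus 2-hour gap → hour 21), so it starts at hour 21 and finishes at 21 + 8 = hour 29.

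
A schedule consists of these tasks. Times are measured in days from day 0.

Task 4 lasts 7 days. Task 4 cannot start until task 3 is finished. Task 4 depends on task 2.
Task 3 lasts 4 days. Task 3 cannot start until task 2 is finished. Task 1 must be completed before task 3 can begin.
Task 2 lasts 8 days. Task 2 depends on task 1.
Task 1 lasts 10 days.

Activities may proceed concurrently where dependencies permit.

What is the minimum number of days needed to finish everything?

29

Task 1 can start immediately at day 0; it finishes at day 10.
After task 1 (finishes day 10), task 2 can start at day 10 and finishes at day 18.
Task 3 cannot start until task 2 (finishes day 18); task 1 (finishes day 10). The controlling bound is day 18, so task 3 finishes at 18 + 4 = day 22.
For task 4: task 3 (finishes day 22); task 2 (finishes day 18). Taking the maximum gives a start of day 22, and it finishes at 22 + 7 = day 29.
All tasks are finished once the last one completes. Finish times: Task 1 at 10, Task 2 at 18, Task 3 at 22, Task 4 at 29. The latest is day 29.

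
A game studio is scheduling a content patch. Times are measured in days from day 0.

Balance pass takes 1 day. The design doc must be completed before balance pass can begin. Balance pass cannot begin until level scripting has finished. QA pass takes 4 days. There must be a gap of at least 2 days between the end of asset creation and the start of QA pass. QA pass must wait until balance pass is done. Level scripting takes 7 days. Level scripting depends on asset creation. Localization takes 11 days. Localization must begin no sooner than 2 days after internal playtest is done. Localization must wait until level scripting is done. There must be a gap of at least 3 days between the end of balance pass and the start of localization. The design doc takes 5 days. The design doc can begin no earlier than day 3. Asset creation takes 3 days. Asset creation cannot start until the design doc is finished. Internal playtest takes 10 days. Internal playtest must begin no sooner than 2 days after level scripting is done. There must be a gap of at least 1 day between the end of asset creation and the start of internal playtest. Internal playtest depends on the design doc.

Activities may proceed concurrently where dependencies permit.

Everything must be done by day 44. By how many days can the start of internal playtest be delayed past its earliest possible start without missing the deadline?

1

The design doc waits on its own release at day 3, so it starts at day 3 and finishes at 3 + 5 = day 8.
After the design doc (finishes day 8), asset creation can start at day 8 and finishes at day 11.
Level scripting waits on asset creation (finishes day 11), so it starts at day 11 and finishes at 11 + 7 = day 18.
Internal playtest needs all of level scripting (finishes day 18, plus 2-day gap → day 20); asset creation (finishes day 11, plus 1-day gap → day 12); the design doc (finishes day 8). That puts its earliest start at day 20; it finishes at 20 + 10 = day 30.

Working backward from the deadline:
Nothing follows localization; the deadline of day 44 is its only limit. It must start by 44 − 11 = day 33.
Internal playtest must finish before localization (must start by day 33, minus 2-day gap → day 31). With a 10-day duration, internal playtest must start by 31 − 10 = day 21.
So internal playtest can start as early as day 20 and as late as day 21, giving 21 − 20 = 1 day of slack.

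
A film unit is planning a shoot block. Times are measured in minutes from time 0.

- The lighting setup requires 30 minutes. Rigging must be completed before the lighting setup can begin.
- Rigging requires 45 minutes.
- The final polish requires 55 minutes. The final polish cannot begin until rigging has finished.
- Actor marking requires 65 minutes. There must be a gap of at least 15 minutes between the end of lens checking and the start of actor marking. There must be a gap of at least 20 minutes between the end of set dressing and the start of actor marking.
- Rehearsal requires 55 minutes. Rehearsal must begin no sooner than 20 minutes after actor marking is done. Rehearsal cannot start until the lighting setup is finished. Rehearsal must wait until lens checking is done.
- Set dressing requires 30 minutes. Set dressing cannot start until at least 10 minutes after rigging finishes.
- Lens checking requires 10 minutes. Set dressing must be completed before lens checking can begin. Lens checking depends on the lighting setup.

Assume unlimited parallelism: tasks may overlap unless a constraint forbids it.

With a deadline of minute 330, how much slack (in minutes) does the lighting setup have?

90

Rigging can start immediately at minute 0; it finishes at minute 45.
The lighting setup waits on rigging (finishes minute 45), so it starts at minute 45 and finishes at 45 + 30 = minute 75.

Working backward from the deadline:
Nothing follows rehearsal; the deadline of minute 330 is its only limit. It must start by 330 − 55 = minute 275.
Since rehearsal (must start by minute 275, minus 20-minute gap → minute 255) depends on it, actor marking must finish by minute 255. Backing off its 65-minute duration gives a latest start of minute 190.
Lens checking feeds actor marking (must start by minute 190, minus 15-minute gap → minute 175); rehearsal (must start by minute 275). Taking the minimum, lens checking must finish by minute 175 and start by 175 − 10 = minute 165.
For the lighting setup: lens checking (must start by minute 165); rehearsal (must start by minute 275). The most restrictive is minute 165; with a 30-minute duration, the lighting setup must start by minute 135.
So the lighting setup can start as early as minute 45 and as late as minute 135, giving 135 − 45 = 90 minutes of slack.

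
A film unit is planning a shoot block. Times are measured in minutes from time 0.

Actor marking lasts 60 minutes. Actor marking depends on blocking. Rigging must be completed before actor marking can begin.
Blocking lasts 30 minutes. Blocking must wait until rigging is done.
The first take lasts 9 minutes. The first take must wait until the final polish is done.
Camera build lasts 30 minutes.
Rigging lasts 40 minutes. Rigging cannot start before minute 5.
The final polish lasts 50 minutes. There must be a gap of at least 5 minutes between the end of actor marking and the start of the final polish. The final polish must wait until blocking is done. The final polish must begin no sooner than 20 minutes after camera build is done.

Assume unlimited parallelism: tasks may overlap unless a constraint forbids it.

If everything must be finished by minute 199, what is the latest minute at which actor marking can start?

75

The first take has no dependents, so it just needs to finish by minute 199. Starting by 199 − 9 = minute 190 achieves that.
Since the first take (must start by minute 190) depends on it, the final polish must finish by minute 190. Backing off its 50-minute duration gives a latest start of minute 140.
Actor marking feeds into the final polish (must start by minute 140, minus 5-minute gap → minute 135); so actor marking must finish by minute 135 and therefore start by minute 75.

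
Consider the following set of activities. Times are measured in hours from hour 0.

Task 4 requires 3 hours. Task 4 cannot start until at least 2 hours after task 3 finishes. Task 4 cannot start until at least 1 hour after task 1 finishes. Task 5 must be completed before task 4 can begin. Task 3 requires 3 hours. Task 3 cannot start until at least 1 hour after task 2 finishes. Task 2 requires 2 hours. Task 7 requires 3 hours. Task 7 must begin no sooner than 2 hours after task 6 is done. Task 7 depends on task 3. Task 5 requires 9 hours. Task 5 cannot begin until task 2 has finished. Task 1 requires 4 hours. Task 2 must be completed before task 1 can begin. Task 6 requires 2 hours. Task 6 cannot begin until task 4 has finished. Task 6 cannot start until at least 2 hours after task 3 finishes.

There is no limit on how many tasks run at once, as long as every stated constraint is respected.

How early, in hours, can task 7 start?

18

Task 2 can start immediately at hour 0; it finishes at hour 2.
After task 2 (finishes hour 2), task 5 can start at hour 2 and finishes at hour 11.
After task 2 (finishes hour 2, plus 1-hour gap → hour 3), task 3 can start at hour 3 and finishes at hour 6.
Task 1 cannot begin until task 2 (finishes hour 2). It runs from hour 2 to 2 + 4 = hour 6.
Task 4 needs all of task 3 (finishes hour 6, plus 2-hour gap → hour 8); task 1 (finishes hour 6, plus 1-hour gap → hour 7); task 5 (finishes hour 11). That puts its earliest start at hour 11; it finishes at 11 + 3 = hour 14.
For task 6: task 4 (finishes hour 14); task 3 (finishes hour 6, plus 2-hour gap → hour 8). Taking the maximum gives a start of hour 14, and it finishes at 14 + 2 = hour 16.
Task 7 waits on task 6 (finishes hour 16, plus 2-hour gap → hour 18); task 3 (finishes hour 6). The latest of these is hour 18, which is the earliest task 7 can start.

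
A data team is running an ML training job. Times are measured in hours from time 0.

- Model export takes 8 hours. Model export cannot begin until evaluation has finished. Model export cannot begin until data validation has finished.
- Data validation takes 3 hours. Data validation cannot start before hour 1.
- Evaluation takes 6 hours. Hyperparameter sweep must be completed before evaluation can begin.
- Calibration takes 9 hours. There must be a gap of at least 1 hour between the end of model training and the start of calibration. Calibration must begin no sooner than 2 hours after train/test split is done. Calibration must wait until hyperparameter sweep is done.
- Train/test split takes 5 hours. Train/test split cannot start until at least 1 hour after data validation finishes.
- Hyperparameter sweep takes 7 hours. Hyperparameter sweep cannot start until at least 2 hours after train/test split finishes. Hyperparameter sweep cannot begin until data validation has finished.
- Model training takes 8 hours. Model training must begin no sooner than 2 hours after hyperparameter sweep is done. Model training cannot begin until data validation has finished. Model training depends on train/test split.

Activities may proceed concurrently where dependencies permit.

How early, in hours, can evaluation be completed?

25

After its own release at hour 1, data validation can start at hour 1 and finishes at hour 4.
Train/test split cannot begin until data validation (finishes hour 4, plus 1-hour gap → hour 5). It runs from hour 5 to 5 + 5 = hour 10.
Hyperparameter sweep needs all of train/test split (finishes hour 10, plus 2-hour gap → hour 12); data validation (finishes hour 4). That puts its earliest start at hour 12; it finishes at 12 + 7 = hour 19.
After hyperparameter sweep (finishes hour 19), evaluation can start at hour 19 and finishes at hour 25.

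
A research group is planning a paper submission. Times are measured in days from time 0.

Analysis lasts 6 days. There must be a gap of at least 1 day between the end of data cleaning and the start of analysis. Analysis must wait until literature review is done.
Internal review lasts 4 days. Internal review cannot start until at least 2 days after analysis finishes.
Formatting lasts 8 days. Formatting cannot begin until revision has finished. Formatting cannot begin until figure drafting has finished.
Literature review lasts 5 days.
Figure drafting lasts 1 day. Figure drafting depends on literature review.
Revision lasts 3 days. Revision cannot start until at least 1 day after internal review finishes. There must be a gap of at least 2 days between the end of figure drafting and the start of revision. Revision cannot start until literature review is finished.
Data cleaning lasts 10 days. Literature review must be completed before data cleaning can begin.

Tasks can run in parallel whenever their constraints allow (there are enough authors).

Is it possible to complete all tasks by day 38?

No

Literature review has no prerequisites, so it starts at day 0 and finishes at day 5.
Figure drafting waits on literature review (finishes day 5), so it starts at day 5 and finishes at 5 + 1 = day 6.
Data cleaning waits on literature review (finishes day 5), so it starts at day 5 and finishes at 5 + 10 = day 15.
Analysis has to wait for data cleaning (finishes day 15, plus 1-day gap → day 16); literature review (finishes day 5). The latest of these is day 16, so analysis runs day 16 to 16 + 6 = day 22.
After analysis (finishes day 22, plus 2-day gap → day 24), internal review can start at day 24 and finishes at day 28.
Revision cannot start until internal review (finishes day 28, plus 1-day gap → day 29); figure drafting (finishes day 6, plus 2-day gap → day 8); literature review (finishes day 5). The controlling bound is day 29, so revision finishes at 29 + 3 = day 32.
Formatting cannot start until revision (finishes day 32); figure drafting (finishes day 6). The controlling bound is day 32, so formatting finishes at 32 + 8 = day 40.
The earliest everything can be done is day 40, which is after the deadline of 38, so it is not possible.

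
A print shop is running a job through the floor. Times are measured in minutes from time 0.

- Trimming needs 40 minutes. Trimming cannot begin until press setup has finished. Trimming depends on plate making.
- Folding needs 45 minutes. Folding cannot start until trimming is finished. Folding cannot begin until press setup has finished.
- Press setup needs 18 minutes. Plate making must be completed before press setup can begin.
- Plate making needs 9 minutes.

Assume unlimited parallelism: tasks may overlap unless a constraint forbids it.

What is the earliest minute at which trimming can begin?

27

Plate making has no prerequisites, so it starts at minute 0 and finishes at minute 9.
Press setup cannot begin until plate making (finishes minute 9). It runs from minute 9 to 9 + 18 = minute 27.
Trimming waits on press setup (finishes minute 27); plate making (finishes minute 9). The latest of these is minute 27, which is the earliest trimming can start.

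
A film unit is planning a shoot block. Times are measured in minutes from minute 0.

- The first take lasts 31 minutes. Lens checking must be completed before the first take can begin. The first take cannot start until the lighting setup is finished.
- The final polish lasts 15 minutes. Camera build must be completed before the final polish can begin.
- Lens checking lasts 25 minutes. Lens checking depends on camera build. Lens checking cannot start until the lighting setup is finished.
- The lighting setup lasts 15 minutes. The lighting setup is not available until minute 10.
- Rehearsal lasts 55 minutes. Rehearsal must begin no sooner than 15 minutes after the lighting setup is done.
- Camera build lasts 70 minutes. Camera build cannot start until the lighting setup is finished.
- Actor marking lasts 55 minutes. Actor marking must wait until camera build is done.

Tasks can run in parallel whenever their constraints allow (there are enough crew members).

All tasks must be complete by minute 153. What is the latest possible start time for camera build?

The first take must finish by minute 153; it takes 31 minutes, so it must start by 153 − 31 = minute 122.
Since the first take (must start by minute 122) depends on it, lens checking must finish by minute 122. Backing off its 25-minute duration gives a latest start of minute 97.
Actor marking must finish by minute 153; it takes 55 minutes, so it must start by 153 − 55 = minute 98.
To finish by minute 153, the final polish (duration 15) must start no later than minute 138.
Camera build has several dependents: lens checking (must start by minute 97); actor marking (must start by minute 98); the final polish (must start by minute 138). The earliest of those limits is minute 97, so camera build must start by 97 − 70 = minute 27.

27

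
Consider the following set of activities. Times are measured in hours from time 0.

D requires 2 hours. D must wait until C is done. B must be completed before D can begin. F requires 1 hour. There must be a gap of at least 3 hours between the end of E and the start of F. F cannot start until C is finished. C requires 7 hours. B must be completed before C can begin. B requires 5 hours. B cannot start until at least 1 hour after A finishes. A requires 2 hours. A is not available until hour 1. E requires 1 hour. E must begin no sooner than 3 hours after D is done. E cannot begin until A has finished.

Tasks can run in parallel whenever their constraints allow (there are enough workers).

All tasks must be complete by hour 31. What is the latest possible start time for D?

To finish by hour 31, F (duration 1) must start no later than hour 30.
E must finish before F (must start by hour 30, minus 3-hour gap → hour 27). With a 1-hour duration, E must start by 27 − 1 = hour 26.
Since E (must start by hour 26, minus 3-hour gap → hour 23) depends on it, D must finish by hour 23. Backing off its 2-hour duration gives a latest start of hour 21.

21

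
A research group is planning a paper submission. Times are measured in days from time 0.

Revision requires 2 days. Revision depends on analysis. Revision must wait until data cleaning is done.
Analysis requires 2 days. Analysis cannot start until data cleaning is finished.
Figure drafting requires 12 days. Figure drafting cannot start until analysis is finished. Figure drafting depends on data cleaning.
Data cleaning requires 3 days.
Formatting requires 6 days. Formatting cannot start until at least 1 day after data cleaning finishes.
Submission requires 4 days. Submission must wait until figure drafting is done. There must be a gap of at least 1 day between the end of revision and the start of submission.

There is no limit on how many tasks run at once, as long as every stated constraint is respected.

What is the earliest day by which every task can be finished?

Data cleaning can start immediately at day 0; it finishes at day 3.
Formatting cannot begin until data cleaning (finishes day 3, plus 1-day gap → day 4). It runs from day 4 to 4 + 6 = day 10.
Analysis cannot begin until data cleaning (finishes day 3). It runs from day 3 to 3 + 2 = day 5.
For revision: analysis (finishes day 5); data cleaning (finishes day 3). Taking the maximum gives a start of day 5, and it finishes at 5 + 2 = day 7.
Figure drafting cannot start until analysis (finishes day 5); data cleaning (finishes day 3). The controlling bound is day 5, so figure drafting finishes at 5 + 12 = day 17.
Submission needs all of figure drafting (finishes day 17); revision (finishes day 7, plus 1-day gap → day 8). That puts its earliest start at day 17; it finishes at 17 + 4 = day 21.
All tasks are finished once the last one completes. Finish times: Data cleaning at 3, Analysis at 5, Figure drafting at 17, Revision at 7, Formatting at 10, Submission at 21. The latest is day 21.

21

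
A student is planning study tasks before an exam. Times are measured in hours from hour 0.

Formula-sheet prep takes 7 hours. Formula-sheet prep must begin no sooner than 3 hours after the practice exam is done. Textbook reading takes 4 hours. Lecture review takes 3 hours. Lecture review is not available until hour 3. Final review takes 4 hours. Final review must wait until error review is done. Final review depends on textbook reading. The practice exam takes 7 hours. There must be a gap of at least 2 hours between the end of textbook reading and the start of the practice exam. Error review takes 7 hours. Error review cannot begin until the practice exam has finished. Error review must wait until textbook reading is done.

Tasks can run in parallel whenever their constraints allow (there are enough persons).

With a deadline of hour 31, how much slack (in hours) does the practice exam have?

7

Nothing blocks textbook reading, so it runs from hour 0 to hour 4.
After textbook reading (finishes hour 4, plus 2-hour gap → hour 6), the practice exam can start at hour 6 and finishes at hour 13.

Working backward from the deadline:
Final review has no dependents, so it just needs to finish by hour 31. Starting by 31 − 4 = hour 27 achieves that.
Error review has to be done before final review (must start by hour 27). That means finishing by hour 27, i.e. starting by 27 − 7 = hour 20.
Nothing follows formula-sheet prep; the deadline of hour 31 is its only limit. It must start by 31 − 7 = hour 24.
The practice exam has several dependents: error review (must start by hour 20); formula-sheet prep (must start by hour 24, minus 3-hour gap → hour 21). The earliest of those limits is hour 20, so the practice exam must start by 20 − 7 = hour 13.
So the practice exam can start as early as hour 6 and as late as hour 13, giving 13 − 6 = 7 hours of slack.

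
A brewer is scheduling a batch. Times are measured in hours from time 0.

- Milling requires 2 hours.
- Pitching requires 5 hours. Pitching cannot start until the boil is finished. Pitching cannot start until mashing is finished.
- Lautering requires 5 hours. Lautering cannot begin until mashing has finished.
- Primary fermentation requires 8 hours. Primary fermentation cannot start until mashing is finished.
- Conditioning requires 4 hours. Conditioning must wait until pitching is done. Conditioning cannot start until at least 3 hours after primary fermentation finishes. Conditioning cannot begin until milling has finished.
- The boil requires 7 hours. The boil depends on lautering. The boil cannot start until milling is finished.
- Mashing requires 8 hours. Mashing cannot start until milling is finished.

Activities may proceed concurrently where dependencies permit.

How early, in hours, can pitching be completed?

Milling can start immediately at hour 0; it finishes at hour 2.
Mashing waits on milling (finishes hour 2), so it starts at hour 2 and finishes at 2 + 8 = hour 10.
After mashing (finishes hour 10), lautering can start at hour 10 and finishes at hour 15.
The boil needs all of lautering (finishes hour 15); milling (finishes hour 2). That puts its earliest start at hour 15; it finishes at 15 + 7 = hour 22.
For pitching: the boil (finishes hour 22); mashing (finishes hour 10). Taking the maximum gives a start of hour 22, and it finishes at 22 + 5 = hour 27.

27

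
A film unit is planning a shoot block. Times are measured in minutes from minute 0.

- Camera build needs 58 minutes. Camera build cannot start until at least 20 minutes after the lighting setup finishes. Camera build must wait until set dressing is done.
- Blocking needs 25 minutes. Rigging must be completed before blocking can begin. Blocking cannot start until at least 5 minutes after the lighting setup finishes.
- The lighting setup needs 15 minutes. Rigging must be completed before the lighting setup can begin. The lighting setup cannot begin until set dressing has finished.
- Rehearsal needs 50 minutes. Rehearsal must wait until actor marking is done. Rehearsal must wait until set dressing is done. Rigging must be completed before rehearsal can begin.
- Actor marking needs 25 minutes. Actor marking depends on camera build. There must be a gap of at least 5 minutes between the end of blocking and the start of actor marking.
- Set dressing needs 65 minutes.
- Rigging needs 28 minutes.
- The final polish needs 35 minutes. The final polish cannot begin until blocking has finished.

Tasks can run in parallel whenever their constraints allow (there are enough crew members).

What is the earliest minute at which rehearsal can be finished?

Set dressing has no prerequisites, so it starts at minute 0 and finishes at minute 65.
Rigging can start immediately at minute 0; it finishes at minute 28.
The lighting setup needs all of rigging (finishes minute 28); set dressing (finishes minute 65). That puts its earliest start at minute 65; it finishes at 65 + 15 = minute 80.
Blocking cannot start until rigging (finishes minute 28); the lighting setup (finishes minute 80, plus 5-minute gap → minute 85). The controlling bound is minute 85, so blocking finishes at 85 + 25 = minute 110.
Camera build needs all of the lighting setup (finishes minute 80, plus 20-minute gap → minute 100); set dressing (finishes minute 65). That puts its earliest start at minute 100; it finishes at 100 + 58 = minute 158.
Actor marking cannot start until camera build (finishes minute 158); blocking (finishes minute 110, plus 5-minute gap → minute 115). The controlling bound is minute 158, so actor marking finishes at 158 + 25 = minute 183.
Rehearsal has to wait for actor marking (finishes minute 183); set dressing (finishes minute 65); rigging (finishes minute 28). The latest of these is minute 183, so rehearsal runs minute 183 to 183 + 50 = minute 233.

233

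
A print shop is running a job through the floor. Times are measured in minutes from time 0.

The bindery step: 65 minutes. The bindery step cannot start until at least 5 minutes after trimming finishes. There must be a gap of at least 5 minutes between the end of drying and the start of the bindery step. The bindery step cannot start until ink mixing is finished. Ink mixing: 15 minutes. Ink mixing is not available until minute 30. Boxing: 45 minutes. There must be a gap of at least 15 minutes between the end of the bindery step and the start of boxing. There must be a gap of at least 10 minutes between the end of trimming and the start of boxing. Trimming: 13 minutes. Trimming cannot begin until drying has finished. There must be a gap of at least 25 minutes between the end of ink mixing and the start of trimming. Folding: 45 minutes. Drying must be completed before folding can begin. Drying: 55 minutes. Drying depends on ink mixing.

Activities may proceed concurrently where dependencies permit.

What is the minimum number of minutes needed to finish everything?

243

Ink mixing cannot begin until its own release at minute 30. It runs from minute 30 to 30 + 15 = minute 45.
Drying cannot begin until ink mixing (finishes minute 45). It runs from minute 45 to 45 + 55 = minute 100.
Folding cannot begin until drying (finishes minute 100). It runs from minute 100 to 100 + 45 = minute 145.
Trimming needs all of drying (finishes minute 100); ink mixing (finishes minute 45, plus 25-minute gap → minute 70). That puts its earliest start at minute 100; it finishes at 100 + 13 = minute 113.
The bindery step cannot start until trimming (finishes minute 113, plus 5-minute gap → minute 118); drying (finishes minute 100, plus 5-minute gap → minute 105); ink mixing (finishes minute 45). The controlling bound is minute 118, so the bindery step finishes at 118 + 65 = minute 183.
For boxing: the bindery step (finishes minute 183, plus 15-minute gap → minute 198); trimming (finishes minute 113, plus 10-minute gap → minute 123). Taking the maximum gives a start of minute 198, and it finishes at 198 + 45 = minute 243.
All tasks are finished once the last one completes. Finish times: Ink mixing at 45, Drying at 100, Trimming at 113, Folding at 145, The bindery step at 183, Boxing at 243. The latest is minute 243.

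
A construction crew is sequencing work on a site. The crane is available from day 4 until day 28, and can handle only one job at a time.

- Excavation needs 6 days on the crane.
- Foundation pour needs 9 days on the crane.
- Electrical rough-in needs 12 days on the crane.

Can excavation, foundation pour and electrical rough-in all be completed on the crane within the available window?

No

The crane window is 28 − 4 = 24 days.
Running back to back, the jobs need 6 + 9 + 12 = 27 days on the crane.
Since 27 > 24, they cannot all fit.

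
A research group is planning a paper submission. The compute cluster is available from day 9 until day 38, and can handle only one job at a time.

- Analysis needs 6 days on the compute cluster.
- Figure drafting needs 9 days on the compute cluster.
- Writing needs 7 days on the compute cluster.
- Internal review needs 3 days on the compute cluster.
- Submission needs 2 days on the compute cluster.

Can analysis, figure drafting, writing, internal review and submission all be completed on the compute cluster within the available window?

Yes

The compute cluster window is 38 − 9 = 29 days.
Running back to back, the jobs need 6 + 9 + 7 + 3 + 2 = 27 days on the compute cluster.
Since 27 ≤ 29, they fit within the window.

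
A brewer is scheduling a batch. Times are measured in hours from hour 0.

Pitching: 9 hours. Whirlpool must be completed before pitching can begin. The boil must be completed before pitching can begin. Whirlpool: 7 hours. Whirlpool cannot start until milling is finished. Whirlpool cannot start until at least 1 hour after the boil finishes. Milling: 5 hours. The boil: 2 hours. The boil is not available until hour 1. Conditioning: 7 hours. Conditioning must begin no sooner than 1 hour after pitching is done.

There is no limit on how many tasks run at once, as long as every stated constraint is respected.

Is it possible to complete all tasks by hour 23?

The boil cannot begin until its own release at hour 1. It runs from hour 1 to 1 + 2 = hour 3.
Nothing blocks milling, so it runs from hour 0 to hour 5.
Whirlpool needs all of milling (finishes hour 5); the boil (finishes hour 3, plus 1-hour gap → hour 4). That puts its earliest start at hour 5; it finishes at 5 + 7 = hour 12.
Pitching needs all of whirlpool (finishes hour 12); the boil (finishes hour 3). That puts its earliest start at hour 12; it finishes at 12 + 9 = hour 21.
Conditioning cannot begin until pitching (finishes hour 21, plus 1-hour gap → hour 22). It runs from hour 22 to 22 + 7 = hour 29.
The earliest everything can be done is hour 29, which is after the deadline of 23, so it is not possible.

No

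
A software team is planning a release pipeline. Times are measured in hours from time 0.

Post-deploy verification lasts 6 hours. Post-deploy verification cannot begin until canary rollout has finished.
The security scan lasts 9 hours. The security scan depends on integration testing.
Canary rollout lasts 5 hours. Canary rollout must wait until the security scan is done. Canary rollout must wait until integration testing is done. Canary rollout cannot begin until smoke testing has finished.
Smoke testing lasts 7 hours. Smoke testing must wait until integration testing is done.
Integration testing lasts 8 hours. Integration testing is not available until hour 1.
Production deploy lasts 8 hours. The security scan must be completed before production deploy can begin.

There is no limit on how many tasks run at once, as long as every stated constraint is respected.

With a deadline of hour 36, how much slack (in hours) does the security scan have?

7

After its own release at hour 1, integration testing can start at hour 1 and finishes at hour 9.
The security scan cannot begin until integration testing (finishes hour 9). It runs from hour 9 to 9 + 9 = hour 18.

Working backward from the deadline:
To finish by hour 36, post-deploy verification (duration 6) must start no later than hour 30.
Canary rollout feeds into post-deploy verification (must start by hour 30); so canary rollout must finish by hour 30 and therefore start by hour 25.
Production deploy has no dependents, so it just needs to finish by hour 36. Starting by 36 − 8 = hour 28 achieves that.
The security scan has several dependents: canary rollout (must start by hour 25); production deploy (must start by hour 28). The earliest of those limits is hour 25, so the security scan must start by 25 − 9 = hour 16.
So the security scan can start as early as hour 9 and as late as hour 16, giving 16 − 9 = 7 hours of slack.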